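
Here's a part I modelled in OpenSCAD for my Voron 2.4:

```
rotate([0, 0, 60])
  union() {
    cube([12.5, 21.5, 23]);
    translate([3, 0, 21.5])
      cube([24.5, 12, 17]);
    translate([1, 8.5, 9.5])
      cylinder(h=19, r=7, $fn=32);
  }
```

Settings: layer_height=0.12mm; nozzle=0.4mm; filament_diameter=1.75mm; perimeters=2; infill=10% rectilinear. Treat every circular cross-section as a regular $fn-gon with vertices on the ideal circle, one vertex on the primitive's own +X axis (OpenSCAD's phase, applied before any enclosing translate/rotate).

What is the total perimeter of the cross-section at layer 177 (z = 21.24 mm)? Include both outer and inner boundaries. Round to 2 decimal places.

74.14 mm

At z = 21.24 mm: the cube (footprint 12.5×21.5) is included at this height (perimeter 68.00 mm); the cube at (3, 0) does not reach this height (z outside [21.5, 38.5]); the r=7 cylinder at (1, 8.5) gives a regular 32-gon of circumradius 7 (constant along its height) (perimeter = 2·32·7.000·sin(180°/32) = 43.91 mm); Merging all regions: the regions partially overlap (shared area 90.38 mm²), so the edge portions inside another operand are dropped and the merged outline is re-measured after clipping — boundary = 74.14 mm; (rotated 60° about Z; rotation is an isometry so areas/perimeters/island counts are preserved). Overall, the cross-section is a single solid region. Total boundary length (outer) = 74.14 mm.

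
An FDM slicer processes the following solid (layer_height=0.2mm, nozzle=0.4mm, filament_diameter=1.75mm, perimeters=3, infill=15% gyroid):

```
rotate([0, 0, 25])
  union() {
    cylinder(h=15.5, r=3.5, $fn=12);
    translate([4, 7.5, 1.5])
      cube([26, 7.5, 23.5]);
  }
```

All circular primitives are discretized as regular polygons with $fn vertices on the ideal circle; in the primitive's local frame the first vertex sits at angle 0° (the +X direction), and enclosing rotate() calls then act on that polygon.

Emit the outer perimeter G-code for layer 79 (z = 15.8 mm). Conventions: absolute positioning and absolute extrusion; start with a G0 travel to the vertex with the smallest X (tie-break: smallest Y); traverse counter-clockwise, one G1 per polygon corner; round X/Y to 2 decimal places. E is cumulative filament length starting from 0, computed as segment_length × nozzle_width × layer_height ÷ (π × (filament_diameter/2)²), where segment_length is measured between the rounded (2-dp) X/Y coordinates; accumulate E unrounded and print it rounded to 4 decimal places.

At z = 15.8 mm: the cylinder is absent (z outside [0, 15.5]); the cube at (4, 7.5) is present — its section is the full 26×7.5 rectangle; Merging all regions: only the 26×7.5 cube at (4, 7.5) is present, so the union is just that shape — 1 connected region; (whole slice rotated 25° about Z — lengths, areas and connectivity unchanged). The outline is a single polygon with 4 vertices. Extrusion per mm of travel: 0.4 × 0.2 / (π × 0.875²) = 0.033260. Accumulating E over each segment gives final E = 2.2280.

G0 X-2.71 Y15.29 Z15.80
G1 X0.46 Y8.49 E0.2495
G1 X24.02 Y19.48 E1.1142
G1 X20.85 Y26.27 E1.3634
G1 X-2.71 Y15.29 E2.2280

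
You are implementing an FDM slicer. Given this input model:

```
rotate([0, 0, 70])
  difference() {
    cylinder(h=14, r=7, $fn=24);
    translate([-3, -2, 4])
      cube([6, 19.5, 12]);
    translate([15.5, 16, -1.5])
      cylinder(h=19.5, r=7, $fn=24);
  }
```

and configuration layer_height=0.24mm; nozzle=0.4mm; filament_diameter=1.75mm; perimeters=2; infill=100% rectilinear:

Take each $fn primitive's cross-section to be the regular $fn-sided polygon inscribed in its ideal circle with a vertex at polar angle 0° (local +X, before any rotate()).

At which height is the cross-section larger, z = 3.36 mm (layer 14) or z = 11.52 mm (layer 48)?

layer 14 (z = 3.36 mm)

Layer 14 (z = 3.36): the r=7 cylinder gives a regular 24-gon of circumradius 7 (constant along its height) (area = (24/2)·7.000²·sin(360°/24) = 152.19 mm²); the cube at (-3, -2) does not reach this height (z outside [4, 16]); the r=7 cylinder at (15.5, 16) contributes a regular 24-gon of circumradius 7 (area = (24/2)·7.000²·sin(360°/24) = 152.19 mm²); Subtracting the remaining from the first: starting from the r=7 cylinder (152.19 mm²), the r=7 cylinder at (15.5, 16) misses the remaining region (no effect) — area = 152.19 mm²; (whole slice rotated 70° about Z — lengths, areas and connectivity unchanged). So its area = 152.19 mm². Layer 48 (z = 11.52): the r=7 cylinder gives a regular 24-gon of circumradius 7 (constant along its height) (area = (24/2)·7.000²·sin(360°/24) = 152.19 mm²); the 6×19.5 cube at (-3, -2) contributes its full rectangle (area 117.00 mm²); the cylinder at (15.5, 16): section is a regular 24-gon, circumradius r=7 (area = (24/2)·7.000²·sin(360°/24) = 152.19 mm²); After the difference (first − rest): starting from the r=7 cylinder (152.19 mm²), the 6×19.5 cube at (-3, -2) partially overlaps it — only the 52.42 mm² overlap (of its 117.00 mm²) is removed, clipping the outline; the r=7 cylinder at (15.5, 16) misses the remaining region (no effect) — area = 99.77 mm²; (rotated 70° about Z; rotation is an isometry so areas/perimeters/island counts are preserved). So its area = 99.77 mm². Layer 14 is larger (152.19 vs 99.77 mm²).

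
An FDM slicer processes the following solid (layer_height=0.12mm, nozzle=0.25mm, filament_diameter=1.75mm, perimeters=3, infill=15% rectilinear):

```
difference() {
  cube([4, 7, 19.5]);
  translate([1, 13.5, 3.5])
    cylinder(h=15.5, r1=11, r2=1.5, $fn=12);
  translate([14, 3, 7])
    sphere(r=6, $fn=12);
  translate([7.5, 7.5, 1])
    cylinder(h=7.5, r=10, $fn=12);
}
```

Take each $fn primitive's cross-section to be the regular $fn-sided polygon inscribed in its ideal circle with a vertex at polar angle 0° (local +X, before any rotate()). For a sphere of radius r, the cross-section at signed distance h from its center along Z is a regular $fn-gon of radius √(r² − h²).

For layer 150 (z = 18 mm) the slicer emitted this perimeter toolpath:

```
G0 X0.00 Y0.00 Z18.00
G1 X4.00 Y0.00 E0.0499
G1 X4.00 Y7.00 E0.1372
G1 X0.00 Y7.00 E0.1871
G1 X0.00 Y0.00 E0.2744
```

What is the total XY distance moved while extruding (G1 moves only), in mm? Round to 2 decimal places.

22.00 mm

Sum the Euclidean lengths of each G1 segment: total = 22.00 mm.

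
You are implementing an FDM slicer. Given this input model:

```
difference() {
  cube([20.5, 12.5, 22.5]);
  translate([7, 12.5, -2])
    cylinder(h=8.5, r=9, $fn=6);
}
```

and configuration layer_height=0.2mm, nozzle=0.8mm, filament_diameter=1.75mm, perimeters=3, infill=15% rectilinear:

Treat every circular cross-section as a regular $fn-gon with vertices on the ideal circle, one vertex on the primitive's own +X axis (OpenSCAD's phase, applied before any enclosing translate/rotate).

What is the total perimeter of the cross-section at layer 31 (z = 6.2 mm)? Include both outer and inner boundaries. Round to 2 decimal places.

69.54 mm

At z = 6.2 mm: the cube is present — its section is the full 20.5×12.5 rectangle (perimeter 66.00 mm); the cylinder at (7, 12.5): section is a regular 6-gon, circumradius r=9 (perimeter = 2·6·9.000·sin(180°/6) = 54.00 mm); Taking the first minus the rest: starting from the 20.5×12.5 cube, the r=9 cylinder at (7, 12.5) partially overlaps it — only the 101.76 mm² overlap (of its 210.44 mm²) is removed, clipping the outline — boundary = 69.54 mm. Overall, the cross-section is a single solid region. Total boundary length (outer) = 69.54 mm.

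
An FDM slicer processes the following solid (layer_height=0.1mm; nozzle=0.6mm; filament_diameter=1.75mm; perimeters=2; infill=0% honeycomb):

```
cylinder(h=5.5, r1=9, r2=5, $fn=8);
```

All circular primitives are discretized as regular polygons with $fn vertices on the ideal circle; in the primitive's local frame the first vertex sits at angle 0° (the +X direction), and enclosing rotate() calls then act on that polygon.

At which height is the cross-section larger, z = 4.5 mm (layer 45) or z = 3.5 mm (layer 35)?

Layer 45 (z = 4.5): the cone (r1=9→r2=5) has section circumradius 5.727 here — a regular 8-gon (area = (8/2)·5.727²·sin(360°/8) = 92.78 mm²). So its area = 92.78 mm². Layer 35 (z = 3.5): the cone contributes a regular 8-gon of circumradius 6.455 (interpolated between r1=9 and r2=5 at t=0.636) (area = (8/2)·6.455²·sin(360°/8) = 117.84 mm²). So its area = 117.84 mm². Layer 35 is larger (117.84 vs 92.78 mm²).

layer 35 (z = 3.5 mm)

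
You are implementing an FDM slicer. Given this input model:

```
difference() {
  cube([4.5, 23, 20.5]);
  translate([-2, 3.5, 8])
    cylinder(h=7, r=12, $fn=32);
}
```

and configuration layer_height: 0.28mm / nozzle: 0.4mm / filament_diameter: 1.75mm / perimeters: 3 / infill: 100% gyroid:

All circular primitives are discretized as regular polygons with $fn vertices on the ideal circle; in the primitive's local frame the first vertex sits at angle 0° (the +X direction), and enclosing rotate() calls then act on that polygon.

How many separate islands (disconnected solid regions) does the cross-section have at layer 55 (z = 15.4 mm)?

1

At z = 15.4 mm: the cube is present — its section is the full 4.5×23 rectangle; the cylinder at (-2, 3.5) does not reach this height (z outside [8, 15]); After the difference (first − rest): none of the subtracted shapes is present at this height, so the 4.5×23 cube is unchanged — 1 connected region. Overall, the cross-section is a single solid region. Island count = 1.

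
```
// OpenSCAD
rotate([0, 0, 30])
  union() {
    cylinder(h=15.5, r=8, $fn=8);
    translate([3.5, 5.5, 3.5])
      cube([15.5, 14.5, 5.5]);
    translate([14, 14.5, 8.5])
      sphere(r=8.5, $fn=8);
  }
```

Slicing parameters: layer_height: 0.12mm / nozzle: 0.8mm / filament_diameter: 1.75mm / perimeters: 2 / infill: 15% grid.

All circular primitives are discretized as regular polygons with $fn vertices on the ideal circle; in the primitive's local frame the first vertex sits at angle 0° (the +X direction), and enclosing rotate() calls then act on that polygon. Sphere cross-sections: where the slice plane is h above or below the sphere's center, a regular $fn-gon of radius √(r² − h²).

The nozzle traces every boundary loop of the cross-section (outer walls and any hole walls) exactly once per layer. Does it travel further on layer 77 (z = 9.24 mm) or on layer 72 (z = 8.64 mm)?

layer 72 (z = 8.64 mm)

Layer 77 (z = 9.24): the cylinder: section is a regular 8-gon, circumradius r=8 (perimeter = 2·8·8.000·sin(180°/8) = 48.98 mm); the cube at (3.5, 5.5) does not reach this height (z outside [3.5, 9]); the sphere at (14, 14.5): section is a regular 8-gon, circumradius = √(r²−h²) = √(8.5²−0.74²) = 8.468 (perimeter = 2·8·8.468·sin(180°/8) = 51.85 mm); Combining (union): the 2 present regions are separate (no shared area or edge), so areas and boundary lengths simply add and each stays a separate island — boundary = 100.83 mm; (rotated 30° about Z; rotation is an isometry so areas/perimeters/island counts are preserved). So its perimeter = 100.83 mm. Layer 72 (z = 8.64): the cylinder: section is a regular 8-gon, circumradius r=8 (perimeter = 2·8·8.000·sin(180°/8) = 48.98 mm); the cube at (3.5, 5.5) is present — its section is the full 15.5×14.5 rectangle (perimeter 60.00 mm); the r=8.5 sphere at (14, 14.5) slices to a regular 8-gon of circumradius 8.499 (√(r²−h²) with h=0.14 from center) (perimeter = 2·8·8.499·sin(180°/8) = 52.04 mm); Merging all regions: the regions partially overlap (shared area 157.68 mm²), so the edge portions inside another operand are dropped and the merged outline is re-measured after clipping — boundary = 107.72 mm; (whole slice rotated 30° about Z — lengths, areas and connectivity unchanged). So its perimeter = 107.72 mm. Layer 72 is larger (107.72 vs 100.83 mm).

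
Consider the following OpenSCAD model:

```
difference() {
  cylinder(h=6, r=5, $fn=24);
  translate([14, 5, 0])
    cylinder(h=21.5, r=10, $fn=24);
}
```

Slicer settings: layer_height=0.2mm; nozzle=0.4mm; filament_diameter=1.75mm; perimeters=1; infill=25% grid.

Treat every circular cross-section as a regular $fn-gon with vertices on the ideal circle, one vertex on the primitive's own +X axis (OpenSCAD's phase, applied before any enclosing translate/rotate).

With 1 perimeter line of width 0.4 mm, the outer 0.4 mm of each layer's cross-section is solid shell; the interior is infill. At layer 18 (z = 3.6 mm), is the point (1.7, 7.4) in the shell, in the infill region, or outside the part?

At z = 3.6 mm: the r=5 cylinder contributes a regular 24-gon of circumradius 5; the r=10 cylinder at (14, 5) gives a regular 24-gon of circumradius 10 (constant along its height); Taking the first minus the rest: starting from the r=5 cylinder, the r=10 cylinder at (14, 5) partially overlaps it — only the 0.03 mm² overlap (of its 310.58 mm²) is removed, clipping the outline — 1 connected region. Overall, the cross-section is a single solid region. The nearest boundary edge runs (0.00, 5.00)→(1.29, 4.83); distance from the point to it = 2.60 mm. The point is not inside any of the regions above, so it lies outside the cross-section (2.60 mm from the nearest boundary).

outside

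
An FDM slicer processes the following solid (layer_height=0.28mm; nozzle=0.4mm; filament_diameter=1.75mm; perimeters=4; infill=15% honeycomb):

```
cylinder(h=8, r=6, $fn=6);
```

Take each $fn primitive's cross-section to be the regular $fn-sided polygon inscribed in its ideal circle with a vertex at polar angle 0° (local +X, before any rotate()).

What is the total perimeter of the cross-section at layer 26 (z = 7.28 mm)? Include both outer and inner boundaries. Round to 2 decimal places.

36.00 mm

At z = 7.28 mm: the r=6 cylinder gives a regular 6-gon of circumradius 6 (constant along its height) (perimeter = 2·6·6.000·sin(180°/6) = 36.00 mm). Overall, the cross-section is a single solid region. Total boundary length (outer) = 36.00 mm.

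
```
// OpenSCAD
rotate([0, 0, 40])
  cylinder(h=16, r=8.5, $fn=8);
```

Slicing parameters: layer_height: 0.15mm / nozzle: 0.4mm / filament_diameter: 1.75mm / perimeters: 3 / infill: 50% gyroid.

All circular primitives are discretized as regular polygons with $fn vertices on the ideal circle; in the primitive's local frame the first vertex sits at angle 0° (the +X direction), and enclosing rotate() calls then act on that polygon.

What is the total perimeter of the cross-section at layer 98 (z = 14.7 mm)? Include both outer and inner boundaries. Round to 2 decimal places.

At z = 14.7 mm: the r=8.5 cylinder contributes a regular 8-gon of circumradius 8.5 (perimeter = 2·8·8.500·sin(180°/8) = 52.04 mm); (rotated 40° about Z; rotation is an isometry so areas/perimeters/island counts are preserved). Overall, the cross-section is a single solid region. Total boundary length (outer) = 52.04 mm.

52.04 mm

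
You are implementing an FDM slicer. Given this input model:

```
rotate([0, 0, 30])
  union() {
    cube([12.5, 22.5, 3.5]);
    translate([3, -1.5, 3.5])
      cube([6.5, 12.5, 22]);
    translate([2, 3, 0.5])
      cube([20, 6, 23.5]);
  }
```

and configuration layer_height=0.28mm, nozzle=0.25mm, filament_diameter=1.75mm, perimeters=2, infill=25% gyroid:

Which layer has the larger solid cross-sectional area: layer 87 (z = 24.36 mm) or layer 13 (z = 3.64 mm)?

layer 13 (z = 3.64 mm)

Layer 87 (z = 24.36): the cube is not intersected at this z (z outside [0, 3.5]); the 6.5×12.5 cube at (3, -1.5) contributes its full rectangle (area 81.25 mm²); the cube at (2, 3) is absent (z outside [0.5, 24]); Merging all regions: only the 6.5×12.5 cube at (3, -1.5) is present, so the union is just that shape — area = 81.25 mm²; (whole slice rotated 30° about Z — lengths, areas and connectivity unchanged). So its area = 81.25 mm². Layer 13 (z = 3.64): the cube is absent (z outside [0, 3.5]); the 6.5×12.5 cube at (3, -1.5) contributes its full rectangle (area 81.25 mm²); the 20×6 cube at (2, 3) contributes its full rectangle (area 120.00 mm²); Merging all regions: the regions partially overlap — summed areas 201.25 mm² minus the doubly-counted overlap 39.00 mm² gives 162.25 mm² — area = 162.25 mm²; (rotated 30° about Z; rotation is an isometry so areas/perimeters/island counts are preserved). So its area = 162.25 mm². Layer 13 is larger (162.25 vs 81.25 mm²).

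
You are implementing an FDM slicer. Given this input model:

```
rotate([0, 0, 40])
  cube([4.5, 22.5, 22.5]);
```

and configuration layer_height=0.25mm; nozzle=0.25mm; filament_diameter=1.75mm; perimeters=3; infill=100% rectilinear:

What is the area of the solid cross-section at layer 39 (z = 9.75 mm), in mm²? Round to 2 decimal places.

101.25 mm²

At z = 9.75 mm: the cube (footprint 4.5×22.5) is included at this height (area 101.25 mm²); (rotated 40° about Z; rotation is an isometry so areas/perimeters/island counts are preserved). Overall, the cross-section is a single solid region. Net area = 101.25 mm².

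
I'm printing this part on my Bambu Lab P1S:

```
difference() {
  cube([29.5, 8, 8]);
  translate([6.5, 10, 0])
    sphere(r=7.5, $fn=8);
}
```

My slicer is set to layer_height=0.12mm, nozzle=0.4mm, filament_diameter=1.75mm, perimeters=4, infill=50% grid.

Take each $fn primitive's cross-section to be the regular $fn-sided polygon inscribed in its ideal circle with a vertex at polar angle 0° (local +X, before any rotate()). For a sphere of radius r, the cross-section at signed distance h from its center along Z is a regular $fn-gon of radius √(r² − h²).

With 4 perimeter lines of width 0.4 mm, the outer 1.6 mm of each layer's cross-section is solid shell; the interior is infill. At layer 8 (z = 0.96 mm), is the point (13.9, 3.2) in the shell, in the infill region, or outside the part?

At z = 0.96 mm: the 29.5×8 cube contributes its full rectangle; the sphere at (6.5, 10): section is a regular 8-gon, circumradius = √(r²−h²) = √(7.5²−0.96²) = 7.438; After the difference (first − rest): starting from the 29.5×8 cube, the r=7.5 sphere at (6.5, 10) partially overlaps it — only the 50.14 mm² overlap (of its 156.49 mm²) is removed, clipping the outline — 1 connected region. Overall, the cross-section is a single solid region. The nearest boundary edge runs (6.50, 2.56)→(11.76, 4.74); distance from the point to it = 2.64 mm. The point is inside the cross-section and 2.64 mm from the nearest boundary — more than the 1.6 mm shell width (4 × 0.4), so it's in the infill interior.

infill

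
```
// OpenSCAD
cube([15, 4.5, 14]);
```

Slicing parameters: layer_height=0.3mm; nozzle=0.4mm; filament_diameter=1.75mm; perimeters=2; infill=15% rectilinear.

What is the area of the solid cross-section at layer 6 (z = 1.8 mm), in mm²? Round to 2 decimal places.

At z = 1.8 mm: the 15×4.5 cube contributes its full rectangle (area 67.50 mm²). Overall, the cross-section is a single solid region. Net area = 67.50 mm².

67.50 mm²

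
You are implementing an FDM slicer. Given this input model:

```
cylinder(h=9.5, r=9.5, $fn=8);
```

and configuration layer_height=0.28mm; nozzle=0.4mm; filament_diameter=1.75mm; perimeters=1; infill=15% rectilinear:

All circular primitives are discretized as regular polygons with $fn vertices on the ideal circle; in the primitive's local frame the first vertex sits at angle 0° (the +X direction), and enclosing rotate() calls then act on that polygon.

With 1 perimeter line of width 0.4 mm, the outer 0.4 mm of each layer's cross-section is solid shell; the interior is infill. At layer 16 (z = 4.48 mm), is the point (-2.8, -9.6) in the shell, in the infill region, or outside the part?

At z = 4.48 mm: the r=9.5 cylinder gives a regular 8-gon of circumradius 9.5 (constant along its height). Overall, the cross-section is a single solid region. The nearest boundary edge runs (-6.72, -6.72)→(-0.00, -9.50); distance from the point to it = 1.16 mm. The point is not inside any of the regions above, so it lies outside the cross-section (1.16 mm from the nearest boundary).

outside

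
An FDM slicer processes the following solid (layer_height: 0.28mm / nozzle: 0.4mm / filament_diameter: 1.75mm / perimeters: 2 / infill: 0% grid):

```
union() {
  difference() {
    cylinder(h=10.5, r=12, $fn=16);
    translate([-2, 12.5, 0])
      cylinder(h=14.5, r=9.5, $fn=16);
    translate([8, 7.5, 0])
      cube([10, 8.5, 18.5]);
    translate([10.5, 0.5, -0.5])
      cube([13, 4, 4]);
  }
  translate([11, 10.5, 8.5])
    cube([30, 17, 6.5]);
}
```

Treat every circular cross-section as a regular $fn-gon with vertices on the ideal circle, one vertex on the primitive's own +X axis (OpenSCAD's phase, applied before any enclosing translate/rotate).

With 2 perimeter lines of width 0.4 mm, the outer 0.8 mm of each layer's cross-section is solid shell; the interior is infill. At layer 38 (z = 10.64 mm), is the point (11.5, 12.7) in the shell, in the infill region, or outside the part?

At z = 10.64 mm: the cylinder is not intersected at this z (z outside [0, 10.5]); the cylinder at (-2, 12.5): section is a regular 16-gon, circumradius r=9.5; the cube at (8, 7.5) (footprint 10×8.5) is included at this height; the cube at (10.5, 0.5) does not reach this height (z outside [-0.5, 3.5]); After the difference (first − rest): the first operand is absent here, so nothing remains; the cube at (11, 10.5) (footprint 30×17) is included at this height; Merging all regions: only the 30×17 cube at (11, 10.5) is present, so the union is just that shape — 1 connected region. Overall, the cross-section is a single solid region. The nearest boundary edge runs (11.00, 27.50)→(11.00, 10.50); distance from the point to it = 0.50 mm. The point is inside the cross-section, 0.50 mm from the nearest boundary — within the 0.8 mm shell band (2 × 0.4).

shell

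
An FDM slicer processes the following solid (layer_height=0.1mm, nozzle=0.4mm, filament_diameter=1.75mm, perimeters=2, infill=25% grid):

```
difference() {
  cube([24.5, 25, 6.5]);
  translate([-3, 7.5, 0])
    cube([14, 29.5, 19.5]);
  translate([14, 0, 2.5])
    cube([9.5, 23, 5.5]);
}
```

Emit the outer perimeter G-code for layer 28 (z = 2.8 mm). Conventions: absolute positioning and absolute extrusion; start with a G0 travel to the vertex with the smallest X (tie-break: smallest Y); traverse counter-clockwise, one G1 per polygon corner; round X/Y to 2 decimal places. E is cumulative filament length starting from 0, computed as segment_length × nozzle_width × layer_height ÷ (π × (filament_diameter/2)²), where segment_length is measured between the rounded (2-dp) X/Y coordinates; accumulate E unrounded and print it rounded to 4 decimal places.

G0 X0.00 Y0.00 Z2.80
G1 X14.00 Y0.00 E0.2328
G1 X14.00 Y23.00 E0.6153
G1 X23.50 Y23.00 E0.7733
G1 X23.50 Y0.00 E1.1558
G1 X24.50 Y0.00 E1.1724
G1 X24.50 Y25.00 E1.5882
G1 X11.00 Y25.00 E1.8127
G1 X11.00 Y7.50 E2.1037
G1 X0.00 Y7.50 E2.2866
G1 X0.00 Y0.00 E2.4114

At z = 2.8 mm: the cube is present — its section is the full 24.5×25 rectangle; the cube at (-3, 7.5) (footprint 14×29.5) is included at this height; the cube at (14, 0) is present — its section is the full 9.5×23 rectangle; Taking the first minus the rest: starting from the 24.5×25 cube, the 14×29.5 cube at (-3, 7.5) partially overlaps it — only the 192.50 mm² overlap (of its 413.00 mm²) is removed, clipping the outline; the 9.5×23 cube at (14, 0) lies inside it touching the edge (removes its full 218.50 mm²) — 1 connected region. The outline is a single polygon with 10 vertices. Extrusion per mm of travel: 0.4 × 0.1 / (π × 0.875²) = 0.016630. Accumulating E over each segment gives final E = 2.4114.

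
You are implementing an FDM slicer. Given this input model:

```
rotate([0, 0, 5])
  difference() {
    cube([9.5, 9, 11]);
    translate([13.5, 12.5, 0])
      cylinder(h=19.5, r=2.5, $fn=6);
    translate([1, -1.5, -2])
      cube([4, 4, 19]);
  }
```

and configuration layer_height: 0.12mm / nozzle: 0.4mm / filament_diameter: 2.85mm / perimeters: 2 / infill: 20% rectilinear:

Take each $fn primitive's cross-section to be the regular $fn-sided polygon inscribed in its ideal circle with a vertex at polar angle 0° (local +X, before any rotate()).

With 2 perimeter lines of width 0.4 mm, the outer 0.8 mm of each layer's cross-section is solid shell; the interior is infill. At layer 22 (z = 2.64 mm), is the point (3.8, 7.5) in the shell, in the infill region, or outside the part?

infill

At z = 2.64 mm: the 9.5×9 cube contributes its full rectangle; the r=2.5 cylinder at (13.5, 12.5) gives a regular 6-gon of circumradius 2.5 (constant along its height); the cube at (1, -1.5) (footprint 4×4) is included at this height; Subtracting the remaining from the first: starting from the 9.5×9 cube, the r=2.5 cylinder at (13.5, 12.5) misses the remaining region (no effect); the 4×4 cube at (1, -1.5) partially overlaps it — only the 10.00 mm² overlap (of its 16.00 mm²) is removed, clipping the outline — 1 connected region; (whole slice rotated 5° about Z — lengths, areas and connectivity unchanged). Overall, the cross-section is a single solid region. Undo the 5° rotation: the query point maps to (4.439, 7.140) in the un-rotated model frame. The nearest boundary edge runs (0.00, 9.00)→(9.50, 9.00); distance from the point to it = 1.86 mm. The point is inside the cross-section and 1.86 mm from the nearest boundary — more than the 0.8 mm shell width (2 × 0.4), so it's in the infill interior.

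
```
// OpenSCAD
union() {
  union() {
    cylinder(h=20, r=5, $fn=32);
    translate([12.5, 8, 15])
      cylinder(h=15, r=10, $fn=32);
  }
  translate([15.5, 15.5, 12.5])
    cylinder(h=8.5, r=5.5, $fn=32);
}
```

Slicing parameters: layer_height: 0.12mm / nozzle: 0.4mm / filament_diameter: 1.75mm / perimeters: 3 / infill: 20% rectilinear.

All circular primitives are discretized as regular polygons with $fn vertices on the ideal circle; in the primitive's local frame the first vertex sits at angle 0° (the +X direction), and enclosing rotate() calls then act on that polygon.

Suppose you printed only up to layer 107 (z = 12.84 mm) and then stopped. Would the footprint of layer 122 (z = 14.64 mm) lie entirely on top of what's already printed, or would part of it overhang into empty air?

entirely on top

Compare the two slices. At z = 12.84: the cylinder: section is a regular 32-gon, circumradius r=5 (area = (32/2)·5.000²·sin(360°/32) = 78.04 mm²); the cylinder at (12.5, 8) is not intersected at this z (z outside [15, 30]); Combining (union): only the r=5 cylinder is present, so the union is just that shape — area = 78.04 mm²; the cylinder at (15.5, 15.5): section is a regular 32-gon, circumradius r=5.5 (area = (32/2)·5.500²·sin(360°/32) = 94.42 mm²); Combining (union): the 2 present regions are separate (no shared area or edge), so areas and boundary lengths simply add and each stays a separate island — area = 172.46 mm². At z = 14.64: the cylinder: section is a regular 32-gon, circumradius r=5 (area = (32/2)·5.000²·sin(360°/32) = 78.04 mm²); the cylinder at (12.5, 8) is absent (z outside [15, 30]); Merging all regions: only the r=5 cylinder is present, so the union is just that shape — area = 78.04 mm²; the r=5.5 cylinder at (15.5, 15.5) gives a regular 32-gon of circumradius 5.5 (constant along its height) (area = (32/2)·5.500²·sin(360°/32) = 94.42 mm²); Merging all regions: the 2 present regions are separate (no shared area or edge), so areas and boundary lengths simply add and each stays a separate island — area = 172.46 mm². Checking containment: the cross-section at z = 14.64 is a subset of the cross-section at z = 12.84.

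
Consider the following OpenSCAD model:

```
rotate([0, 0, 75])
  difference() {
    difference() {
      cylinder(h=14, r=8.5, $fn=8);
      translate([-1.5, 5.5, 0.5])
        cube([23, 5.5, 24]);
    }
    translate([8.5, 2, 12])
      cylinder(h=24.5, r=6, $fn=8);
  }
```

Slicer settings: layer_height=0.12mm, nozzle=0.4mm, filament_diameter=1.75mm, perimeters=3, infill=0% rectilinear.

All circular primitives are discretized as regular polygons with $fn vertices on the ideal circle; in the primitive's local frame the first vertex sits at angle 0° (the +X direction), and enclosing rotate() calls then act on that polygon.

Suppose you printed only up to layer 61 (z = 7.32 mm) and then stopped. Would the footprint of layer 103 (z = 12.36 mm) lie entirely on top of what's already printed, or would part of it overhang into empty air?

entirely on top

Compare the two slices. At z = 7.32: the r=8.5 cylinder gives a regular 8-gon of circumradius 8.5 (constant along its height) (area = (8/2)·8.500²·sin(360°/8) = 204.35 mm²); the cube at (-1.5, 5.5) (footprint 23×5.5) is included at this height (area 126.50 mm²); Subtracting the remaining from the first: starting from the r=8.5 cylinder (204.35 mm²), the 23×5.5 cube at (-1.5, 5.5) partially overlaps it — only the 14.64 mm² overlap (of its 126.50 mm²) is removed, clipping the outline — area = 189.72 mm²; the cylinder at (8.5, 2) is not intersected at this z (z outside [12, 36.5]); Subtracting the remaining from the first: none of the subtracted shapes is present at this height, so that combined region is unchanged — area = 189.72 mm²; (rotated 75° about Z; rotation is an isometry so areas/perimeters/island counts are preserved). At z = 12.36: the r=8.5 cylinder contributes a regular 8-gon of circumradius 8.5 (area = (8/2)·8.500²·sin(360°/8) = 204.35 mm²); the cube at (-1.5, 5.5) is present — its section is the full 23×5.5 rectangle (area 126.50 mm²); Taking the first minus the rest: starting from the r=8.5 cylinder (204.35 mm²), the 23×5.5 cube at (-1.5, 5.5) partially overlaps it — only the 14.64 mm² overlap (of its 126.50 mm²) is removed, clipping the outline — area = 189.72 mm²; the r=6 cylinder at (8.5, 2) contributes a regular 8-gon of circumradius 6 (area = (8/2)·6.000²·sin(360°/8) = 101.82 mm²); Subtracting the remaining from the first: starting from the result so far (189.72 mm²), the r=6 cylinder at (8.5, 2) partially overlaps it — only the 34.83 mm² overlap (of its 101.82 mm²) is removed, clipping the outline — area = 154.89 mm²; (rotated 75° about Z; rotation is an isometry so areas/perimeters/island counts are preserved). Checking containment: the cross-section at z = 12.36 is a subset of the cross-section at z = 7.32.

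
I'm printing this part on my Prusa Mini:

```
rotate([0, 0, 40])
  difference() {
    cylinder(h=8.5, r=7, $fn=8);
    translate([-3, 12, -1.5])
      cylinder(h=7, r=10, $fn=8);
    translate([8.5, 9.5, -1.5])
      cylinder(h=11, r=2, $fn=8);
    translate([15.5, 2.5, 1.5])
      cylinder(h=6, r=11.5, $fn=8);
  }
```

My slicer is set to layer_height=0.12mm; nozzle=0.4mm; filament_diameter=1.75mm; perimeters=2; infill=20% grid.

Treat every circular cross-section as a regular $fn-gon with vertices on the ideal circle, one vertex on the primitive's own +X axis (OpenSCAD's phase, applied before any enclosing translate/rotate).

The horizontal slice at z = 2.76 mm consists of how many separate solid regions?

At z = 2.76 mm: the r=7 cylinder gives a regular 8-gon of circumradius 7 (constant along its height); the r=10 cylinder at (-3, 12) gives a regular 8-gon of circumradius 10 (constant along its height); the cylinder at (8.5, 9.5): section is a regular 8-gon, circumradius r=2; the r=11.5 cylinder at (15.5, 2.5) gives a regular 8-gon of circumradius 11.5 (constant along its height); After the difference (first − rest): starting from the r=7 cylinder, the r=10 cylinder at (-3, 12) partially overlaps it — only the 26.29 mm² overlap (of its 282.84 mm²) is removed, clipping the outline; the r=2 cylinder at (8.5, 9.5) misses the remaining region (no effect); the r=11.5 cylinder at (15.5, 2.5) partially overlaps it — only the 9.57 mm² overlap (of its 374.06 mm²) is removed, clipping the outline — 1 connected region; (whole slice rotated 40° about Z — lengths, areas and connectivity unchanged). The result has 1 disconnected region.

1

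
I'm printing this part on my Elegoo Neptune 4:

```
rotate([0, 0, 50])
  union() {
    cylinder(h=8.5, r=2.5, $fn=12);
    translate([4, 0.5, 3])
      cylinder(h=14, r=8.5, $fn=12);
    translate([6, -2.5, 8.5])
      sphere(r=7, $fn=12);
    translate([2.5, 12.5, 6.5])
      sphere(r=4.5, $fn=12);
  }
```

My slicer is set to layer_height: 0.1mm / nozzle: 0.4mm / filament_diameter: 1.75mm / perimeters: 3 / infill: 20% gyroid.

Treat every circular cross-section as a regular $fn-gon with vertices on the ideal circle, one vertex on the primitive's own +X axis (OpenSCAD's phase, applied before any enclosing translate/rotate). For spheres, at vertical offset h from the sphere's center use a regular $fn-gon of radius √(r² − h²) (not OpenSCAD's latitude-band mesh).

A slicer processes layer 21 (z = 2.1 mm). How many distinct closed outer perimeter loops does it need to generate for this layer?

3

At z = 2.1 mm: the r=2.5 cylinder gives a regular 12-gon of circumradius 2.5 (constant along its height); the cylinder at (4, 0.5) is absent (z outside [3, 17]); the r=7 sphere at (6, -2.5) slices to a regular 12-gon of circumradius 2.835 (√(r²−h²) with h=6.4 from center); the r=4.5 sphere at (2.5, 12.5) contributes a regular 12-gon of circumradius √(4.5²−4.4²) = 0.943; Taking the union: the 3 present regions are separate (no shared area or edge), so areas and boundary lengths simply add and each stays a separate island — 3 connected regions; (rotated 50° about Z; rotation is an isometry so areas/perimeters/island counts are preserved). The result has 3 disconnected regions.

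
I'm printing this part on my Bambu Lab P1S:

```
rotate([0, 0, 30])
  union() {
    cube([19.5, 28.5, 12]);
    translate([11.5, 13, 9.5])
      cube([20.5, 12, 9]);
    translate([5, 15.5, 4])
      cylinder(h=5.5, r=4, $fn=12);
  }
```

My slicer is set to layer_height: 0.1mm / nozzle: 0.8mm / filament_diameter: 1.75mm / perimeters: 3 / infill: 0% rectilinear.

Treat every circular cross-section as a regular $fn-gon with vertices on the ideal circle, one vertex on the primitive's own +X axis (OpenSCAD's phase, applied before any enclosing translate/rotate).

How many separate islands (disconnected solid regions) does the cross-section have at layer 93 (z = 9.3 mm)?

1

At z = 9.3 mm: the 19.5×28.5 cube contributes its full rectangle; the cube at (11.5, 13) is absent (z outside [9.5, 18.5]); the cylinder at (5, 15.5): section is a regular 12-gon, circumradius r=4; Merging all regions: the r=4 cylinder at (5, 15.5) lies entirely inside the 19.5×28.5 cube, so the union is just the 19.5×28.5 cube — 1 connected region; (rotated 30° about Z; rotation is an isometry so areas/perimeters/island counts are preserved). Overall, the cross-section is a single solid region. Island count = 1.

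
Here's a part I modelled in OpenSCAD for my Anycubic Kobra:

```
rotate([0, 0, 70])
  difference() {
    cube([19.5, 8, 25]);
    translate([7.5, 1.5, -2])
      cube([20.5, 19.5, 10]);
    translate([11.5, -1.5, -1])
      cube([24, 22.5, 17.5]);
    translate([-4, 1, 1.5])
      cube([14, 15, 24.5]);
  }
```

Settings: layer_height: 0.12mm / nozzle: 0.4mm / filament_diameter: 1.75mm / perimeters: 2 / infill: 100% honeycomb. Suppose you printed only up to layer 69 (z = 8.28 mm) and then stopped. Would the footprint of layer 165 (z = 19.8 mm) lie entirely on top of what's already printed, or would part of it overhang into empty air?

Compare the two slices. At z = 8.28: the 19.5×8 cube contributes its full rectangle (area 156.00 mm²); the cube at (7.5, 1.5) is absent (z outside [-2, 8]); the cube at (11.5, -1.5) is present — its section is the full 24×22.5 rectangle (area 540.00 mm²); the cube at (-4, 1) (footprint 14×15) is included at this height (area 210.00 mm²); After the difference (first − rest): starting from the 19.5×8 cube (156.00 mm²), the 24×22.5 cube at (11.5, -1.5) partially overlaps it — only the 64.00 mm² overlap (of its 540.00 mm²) is removed, clipping the outline; the 14×15 cube at (-4, 1) partially overlaps it — only the 70.00 mm² overlap (of its 210.00 mm²) is removed, clipping the outline — area = 22.00 mm²; (rotated 70° about Z; rotation is an isometry so areas/perimeters/island counts are preserved). At z = 19.8: the cube is present — its section is the full 19.5×8 rectangle (area 156.00 mm²); the cube at (7.5, 1.5) does not reach this height (z outside [-2, 8]); the cube at (11.5, -1.5) is absent (z outside [-1, 16.5]); the cube at (-4, 1) (footprint 14×15) is included at this height (area 210.00 mm²); Taking the first minus the rest: starting from the 19.5×8 cube (156.00 mm²), the 14×15 cube at (-4, 1) partially overlaps it — only the 70.00 mm² overlap (of its 210.00 mm²) is removed, clipping the outline — area = 86.00 mm²; (whole slice rotated 70° about Z — lengths, areas and connectivity unchanged). Checking containment: at z = 19.8 the cross-section extends beyond the z = 8.28 cross-section by about 64.00 mm².

part overhangs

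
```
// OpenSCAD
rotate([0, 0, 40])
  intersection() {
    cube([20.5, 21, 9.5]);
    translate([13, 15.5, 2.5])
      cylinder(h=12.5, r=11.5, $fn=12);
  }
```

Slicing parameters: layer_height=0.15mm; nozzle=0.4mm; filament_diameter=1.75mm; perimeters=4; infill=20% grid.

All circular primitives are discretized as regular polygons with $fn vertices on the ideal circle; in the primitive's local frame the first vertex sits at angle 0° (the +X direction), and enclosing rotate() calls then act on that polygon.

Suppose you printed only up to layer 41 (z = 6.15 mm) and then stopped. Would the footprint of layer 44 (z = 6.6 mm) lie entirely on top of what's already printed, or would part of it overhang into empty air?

entirely on top

Compare the two slices. At z = 6.15: the 20.5×21 cube contributes its full rectangle (area 430.50 mm²); the r=11.5 cylinder at (13, 15.5) gives a regular 12-gon of circumradius 11.5 (constant along its height) (area = (12/2)·11.500²·sin(360°/12) = 396.75 mm²); Keeping only the common overlap: the r=11.5 cylinder at (13, 15.5) partially overlaps the 20.5×21 cube; clipping to the common part keeps 277.23 mm² — area = 277.23 mm²; (rotated 40° about Z; rotation is an isometry so areas/perimeters/island counts are preserved). At z = 6.6: the cube (footprint 20.5×21) is included at this height (area 430.50 mm²); the r=11.5 cylinder at (13, 15.5) contributes a regular 12-gon of circumradius 11.5 (area = (12/2)·11.500²·sin(360°/12) = 396.75 mm²); Taking the intersection: the r=11.5 cylinder at (13, 15.5) partially overlaps the 20.5×21 cube; clipping to the common part keeps 277.23 mm² — area = 277.23 mm²; (rotated 40° about Z; rotation is an isometry so areas/perimeters/island counts are preserved). Checking containment: the cross-section at z = 6.6 is a subset of the cross-section at z = 6.15.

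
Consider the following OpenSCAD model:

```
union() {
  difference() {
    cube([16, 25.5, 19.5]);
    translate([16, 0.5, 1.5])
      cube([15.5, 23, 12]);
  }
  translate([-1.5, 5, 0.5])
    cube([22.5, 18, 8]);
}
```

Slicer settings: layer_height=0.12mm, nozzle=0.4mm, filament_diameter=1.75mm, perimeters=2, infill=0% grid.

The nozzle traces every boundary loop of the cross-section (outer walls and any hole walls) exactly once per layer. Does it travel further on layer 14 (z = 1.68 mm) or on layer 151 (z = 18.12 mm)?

layer 14 (z = 1.68 mm)

Layer 14 (z = 1.68): the cube (footprint 16×25.5) is included at this height (perimeter 83.00 mm); the 15.5×23 cube at (16, 0.5) contributes its full rectangle (perimeter 77.00 mm); Taking the first minus the rest: starting from the 16×25.5 cube, the 15.5×23 cube at (16, 0.5) misses the remaining region (no effect) — boundary = 83.00 mm; the cube at (-1.5, 5) is present — its section is the full 22.5×18 rectangle (perimeter 81.00 mm); Taking the union: the regions partially overlap (shared area 288.00 mm²), so the edge portions inside another operand are dropped and the merged outline is re-measured after clipping — boundary = 96.00 mm. So its perimeter = 96.00 mm. Layer 151 (z = 18.12): the cube (footprint 16×25.5) is included at this height (perimeter 83.00 mm); the cube at (16, 0.5) is absent (z outside [1.5, 13.5]); Subtracting the remaining from the first: none of the subtracted shapes is present at this height, so the 16×25.5 cube is unchanged — boundary = 83.00 mm; the cube at (-1.5, 5) does not reach this height (z outside [0.5, 8.5]); Taking the union: only that combined region is present, so the union is just that shape — boundary = 83.00 mm. So its perimeter = 83.00 mm. Layer 14 is larger (96.00 vs 83.00 mm).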